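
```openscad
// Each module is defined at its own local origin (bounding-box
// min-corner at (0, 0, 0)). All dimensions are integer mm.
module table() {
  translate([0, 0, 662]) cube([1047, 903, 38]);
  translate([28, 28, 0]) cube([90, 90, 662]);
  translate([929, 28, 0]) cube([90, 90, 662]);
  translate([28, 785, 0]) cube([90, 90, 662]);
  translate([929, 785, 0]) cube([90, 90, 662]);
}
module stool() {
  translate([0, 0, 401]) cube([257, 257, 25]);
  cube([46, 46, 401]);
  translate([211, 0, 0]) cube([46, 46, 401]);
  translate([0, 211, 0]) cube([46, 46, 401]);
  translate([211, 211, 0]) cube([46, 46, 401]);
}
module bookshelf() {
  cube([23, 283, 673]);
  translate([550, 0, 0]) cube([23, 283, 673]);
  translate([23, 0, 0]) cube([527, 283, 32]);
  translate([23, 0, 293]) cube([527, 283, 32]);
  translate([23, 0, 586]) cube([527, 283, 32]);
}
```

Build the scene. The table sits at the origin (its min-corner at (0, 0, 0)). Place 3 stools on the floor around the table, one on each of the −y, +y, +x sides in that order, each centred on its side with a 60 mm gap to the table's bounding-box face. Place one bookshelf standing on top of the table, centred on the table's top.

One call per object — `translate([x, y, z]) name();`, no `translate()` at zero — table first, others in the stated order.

table();
translate([395, -317, 0]) stool();
translate([395, 963, 0]) stool();
translate([1107, 323, 0]) stool();
translate([237, 310, 700]) bookshelf();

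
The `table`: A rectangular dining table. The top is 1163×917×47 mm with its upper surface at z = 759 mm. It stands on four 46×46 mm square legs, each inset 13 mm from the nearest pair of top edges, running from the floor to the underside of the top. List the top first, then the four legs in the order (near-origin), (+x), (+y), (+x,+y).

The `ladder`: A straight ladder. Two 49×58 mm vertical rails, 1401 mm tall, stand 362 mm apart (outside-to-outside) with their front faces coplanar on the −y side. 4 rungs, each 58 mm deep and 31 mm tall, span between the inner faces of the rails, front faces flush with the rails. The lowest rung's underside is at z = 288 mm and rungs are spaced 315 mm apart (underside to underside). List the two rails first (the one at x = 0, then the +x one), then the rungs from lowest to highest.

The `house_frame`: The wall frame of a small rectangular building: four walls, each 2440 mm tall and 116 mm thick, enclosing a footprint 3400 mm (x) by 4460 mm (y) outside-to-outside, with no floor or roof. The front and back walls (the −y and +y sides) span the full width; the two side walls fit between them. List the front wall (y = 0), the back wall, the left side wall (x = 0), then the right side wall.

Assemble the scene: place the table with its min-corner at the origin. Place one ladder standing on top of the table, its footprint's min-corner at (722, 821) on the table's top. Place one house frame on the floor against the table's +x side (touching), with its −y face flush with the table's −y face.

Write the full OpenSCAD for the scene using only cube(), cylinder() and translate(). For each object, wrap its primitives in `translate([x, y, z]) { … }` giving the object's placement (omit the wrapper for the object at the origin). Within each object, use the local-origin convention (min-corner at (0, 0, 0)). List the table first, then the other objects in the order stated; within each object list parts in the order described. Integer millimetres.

translate([0, 0, 712]) cube([1163, 917, 47]);
translate([13, 13, 0]) cube([46, 46, 712]);
translate([1104, 13, 0]) cube([46, 46, 712]);
translate([13, 858, 0]) cube([46, 46, 712]);
translate([1104, 858, 0]) cube([46, 46, 712]);
translate([722, 821, 759]) {
  cube([49, 58, 1401]);
  translate([313, 0, 0]) cube([49, 58, 1401]);
  translate([49, 0, 288]) cube([264, 58, 31]);
  translate([49, 0, 603]) cube([264, 58, 31]);
  translate([49, 0, 918]) cube([264, 58, 31]);
  translate([49, 0, 1233]) cube([264, 58, 31]);
}
translate([1163, 0, 0]) {
  cube([3400, 116, 2440]);
  translate([0, 4344, 0]) cube([3400, 116, 2440]);
  translate([0, 116, 0]) cube([116, 4228, 2440]);
  translate([3284, 116, 0]) cube([116, 4228, 2440]);
}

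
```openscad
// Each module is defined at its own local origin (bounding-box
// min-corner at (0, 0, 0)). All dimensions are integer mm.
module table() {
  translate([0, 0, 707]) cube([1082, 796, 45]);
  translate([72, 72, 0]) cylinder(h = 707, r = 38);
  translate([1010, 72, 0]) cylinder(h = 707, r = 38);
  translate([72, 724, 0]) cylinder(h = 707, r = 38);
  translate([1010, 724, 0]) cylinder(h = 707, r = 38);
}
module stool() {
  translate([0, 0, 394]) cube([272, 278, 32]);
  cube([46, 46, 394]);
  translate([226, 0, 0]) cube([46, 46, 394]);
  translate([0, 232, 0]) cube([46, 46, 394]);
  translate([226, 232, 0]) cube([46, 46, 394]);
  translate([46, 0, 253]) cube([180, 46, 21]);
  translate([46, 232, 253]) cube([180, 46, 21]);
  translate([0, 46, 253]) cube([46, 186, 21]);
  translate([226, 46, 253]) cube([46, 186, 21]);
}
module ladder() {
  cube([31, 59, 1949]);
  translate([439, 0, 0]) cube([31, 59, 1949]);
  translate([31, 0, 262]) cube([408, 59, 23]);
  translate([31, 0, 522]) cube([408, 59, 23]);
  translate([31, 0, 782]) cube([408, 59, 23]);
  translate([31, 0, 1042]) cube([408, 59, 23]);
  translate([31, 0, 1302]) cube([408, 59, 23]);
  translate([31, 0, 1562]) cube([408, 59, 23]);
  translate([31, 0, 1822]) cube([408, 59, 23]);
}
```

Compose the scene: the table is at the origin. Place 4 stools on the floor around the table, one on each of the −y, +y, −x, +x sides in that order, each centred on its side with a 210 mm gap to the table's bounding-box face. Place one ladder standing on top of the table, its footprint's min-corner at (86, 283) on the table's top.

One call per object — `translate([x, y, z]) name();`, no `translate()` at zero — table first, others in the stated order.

table();
translate([405, -488, 0]) stool();
translate([405, 1006, 0]) stool();
translate([-482, 259, 0]) stool();
translate([1292, 259, 0]) stool();
translate([86, 283, 752]) ladder();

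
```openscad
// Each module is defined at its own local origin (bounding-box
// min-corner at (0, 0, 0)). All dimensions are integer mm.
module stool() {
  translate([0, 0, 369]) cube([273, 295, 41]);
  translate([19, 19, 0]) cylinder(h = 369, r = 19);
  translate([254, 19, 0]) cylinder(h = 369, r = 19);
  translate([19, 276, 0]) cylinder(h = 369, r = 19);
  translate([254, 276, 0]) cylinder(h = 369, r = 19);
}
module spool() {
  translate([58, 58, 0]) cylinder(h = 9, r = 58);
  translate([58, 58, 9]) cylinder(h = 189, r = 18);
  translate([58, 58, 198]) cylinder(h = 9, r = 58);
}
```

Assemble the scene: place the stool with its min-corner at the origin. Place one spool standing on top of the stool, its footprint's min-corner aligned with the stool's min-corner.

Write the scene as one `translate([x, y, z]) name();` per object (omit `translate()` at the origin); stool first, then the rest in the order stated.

stool();
translate([0, 0, 410]) spool();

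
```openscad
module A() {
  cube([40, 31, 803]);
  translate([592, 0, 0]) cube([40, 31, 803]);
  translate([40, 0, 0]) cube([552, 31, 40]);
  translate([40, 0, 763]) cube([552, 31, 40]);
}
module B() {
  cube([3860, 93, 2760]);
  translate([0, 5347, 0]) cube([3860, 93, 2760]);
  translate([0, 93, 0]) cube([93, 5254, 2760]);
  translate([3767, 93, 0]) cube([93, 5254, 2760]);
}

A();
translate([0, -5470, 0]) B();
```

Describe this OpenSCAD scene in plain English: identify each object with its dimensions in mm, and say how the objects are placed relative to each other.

A is a rectangular picture frame lying in the x–z plane (depth along y). The opening is 552 mm wide (x) by 723 mm tall (z), surrounded by a border 40 mm wide on all four sides. The frame is 31 mm deep and is made of two full-height vertical stiles with two horizontal rails fitted between them.

B is the wall frame of a small rectangular building: four walls, each 2760 mm tall and 93 mm thick, enclosing a footprint 3860 mm (x) by 5440 mm (y) outside-to-outside, with no floor or roof. The front and back walls (the −y and +y sides) span the full width; the two side walls fit between them.

The house frame is on the floor beside the picture frame on its −y side.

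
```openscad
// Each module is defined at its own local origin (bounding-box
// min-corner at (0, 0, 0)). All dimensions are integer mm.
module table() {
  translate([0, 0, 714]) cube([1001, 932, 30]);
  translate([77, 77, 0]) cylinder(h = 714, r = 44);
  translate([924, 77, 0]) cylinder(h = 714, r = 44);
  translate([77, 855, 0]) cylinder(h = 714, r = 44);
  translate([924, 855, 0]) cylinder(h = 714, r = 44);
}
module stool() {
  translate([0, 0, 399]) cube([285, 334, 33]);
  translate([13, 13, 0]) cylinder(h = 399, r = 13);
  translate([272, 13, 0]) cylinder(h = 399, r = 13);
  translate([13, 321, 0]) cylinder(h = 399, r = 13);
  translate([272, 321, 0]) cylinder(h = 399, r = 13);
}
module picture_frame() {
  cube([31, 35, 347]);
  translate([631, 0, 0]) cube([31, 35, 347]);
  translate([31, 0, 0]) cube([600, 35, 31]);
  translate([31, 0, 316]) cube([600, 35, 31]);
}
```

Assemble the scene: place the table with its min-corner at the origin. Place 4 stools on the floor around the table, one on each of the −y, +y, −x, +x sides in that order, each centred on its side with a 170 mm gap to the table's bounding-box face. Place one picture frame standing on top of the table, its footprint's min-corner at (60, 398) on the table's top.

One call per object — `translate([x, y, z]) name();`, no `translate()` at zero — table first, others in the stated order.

table();
translate([358, -504, 0]) stool();
translate([358, 1102, 0]) stool();
translate([-455, 299, 0]) stool();
translate([1171, 299, 0]) stool();
translate([60, 398, 744]) picture_frame();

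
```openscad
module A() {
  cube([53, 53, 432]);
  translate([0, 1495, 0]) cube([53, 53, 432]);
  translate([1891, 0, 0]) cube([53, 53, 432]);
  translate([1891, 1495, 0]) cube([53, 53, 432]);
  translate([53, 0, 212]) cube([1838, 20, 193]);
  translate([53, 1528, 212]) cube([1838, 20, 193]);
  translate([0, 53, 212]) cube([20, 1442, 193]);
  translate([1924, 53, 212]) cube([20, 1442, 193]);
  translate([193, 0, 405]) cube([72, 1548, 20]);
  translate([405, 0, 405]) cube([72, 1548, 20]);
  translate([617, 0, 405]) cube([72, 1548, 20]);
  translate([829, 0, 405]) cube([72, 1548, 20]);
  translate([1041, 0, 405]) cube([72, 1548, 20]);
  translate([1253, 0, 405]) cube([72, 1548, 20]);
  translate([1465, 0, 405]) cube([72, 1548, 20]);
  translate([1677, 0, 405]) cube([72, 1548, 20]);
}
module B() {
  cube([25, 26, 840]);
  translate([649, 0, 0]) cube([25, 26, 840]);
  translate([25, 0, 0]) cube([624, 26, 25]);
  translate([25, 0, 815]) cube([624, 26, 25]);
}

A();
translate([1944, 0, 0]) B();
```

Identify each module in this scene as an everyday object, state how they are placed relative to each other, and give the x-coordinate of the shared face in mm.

The bed frame's +x face and the picture frame's −x face are both at x = 1944 mm.

A is a bed frame. B is a picture frame. The picture frame is against the bed frame's +x side, with their −y faces flush. The x-coordinate of the shared face is 1944 mm.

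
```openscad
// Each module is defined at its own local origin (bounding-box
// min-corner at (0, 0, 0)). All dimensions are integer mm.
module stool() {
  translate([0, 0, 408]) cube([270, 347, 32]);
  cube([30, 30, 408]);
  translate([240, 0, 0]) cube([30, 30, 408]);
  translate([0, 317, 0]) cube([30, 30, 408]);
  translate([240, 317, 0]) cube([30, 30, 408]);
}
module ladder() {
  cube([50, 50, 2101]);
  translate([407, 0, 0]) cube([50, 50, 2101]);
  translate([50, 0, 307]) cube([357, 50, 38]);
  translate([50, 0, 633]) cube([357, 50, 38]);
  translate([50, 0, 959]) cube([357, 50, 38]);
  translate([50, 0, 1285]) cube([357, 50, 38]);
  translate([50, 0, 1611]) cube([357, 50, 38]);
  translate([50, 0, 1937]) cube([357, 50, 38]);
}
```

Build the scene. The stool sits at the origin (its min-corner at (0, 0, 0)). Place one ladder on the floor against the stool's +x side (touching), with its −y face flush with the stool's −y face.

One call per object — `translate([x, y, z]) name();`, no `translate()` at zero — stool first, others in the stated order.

stool();
translate([270, 0, 0]) ladder();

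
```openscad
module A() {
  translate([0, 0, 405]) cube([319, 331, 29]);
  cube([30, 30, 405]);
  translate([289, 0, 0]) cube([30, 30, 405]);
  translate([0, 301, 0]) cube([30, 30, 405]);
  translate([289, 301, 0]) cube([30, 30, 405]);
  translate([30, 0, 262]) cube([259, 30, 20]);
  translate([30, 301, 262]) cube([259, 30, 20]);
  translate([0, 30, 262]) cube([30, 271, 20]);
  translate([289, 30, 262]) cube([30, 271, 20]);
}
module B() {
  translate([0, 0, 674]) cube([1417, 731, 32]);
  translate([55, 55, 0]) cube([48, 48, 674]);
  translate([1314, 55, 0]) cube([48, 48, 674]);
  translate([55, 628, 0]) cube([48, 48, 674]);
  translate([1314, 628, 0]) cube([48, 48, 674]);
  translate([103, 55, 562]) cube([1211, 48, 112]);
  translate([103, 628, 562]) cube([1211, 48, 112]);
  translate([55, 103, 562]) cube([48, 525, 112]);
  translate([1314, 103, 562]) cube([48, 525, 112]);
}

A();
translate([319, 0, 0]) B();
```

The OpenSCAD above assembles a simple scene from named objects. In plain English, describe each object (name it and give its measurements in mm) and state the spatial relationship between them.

A is a four-legged stool. The seat is 319×331 mm, 29 mm thick, top at z = 434 mm. It stands on four square legs, each 30×30 mm in cross-section, from z = 0 to the seat underside, each flush with a corner of the seat. Four stretchers, 30 mm wide and 20 mm tall, connect adjacent legs with their undersides at z = 262 mm, each running between the inner faces of the legs it joins and aligned with the legs' outer faces on the other axis.

B is a rectangular dining table. The top is 1417×731×32 mm with its upper surface at z = 706 mm. It stands on four 48×48 mm square legs, each inset 55 mm from the nearest pair of top edges, running from the floor to the underside of the top. Four apron rails, 48 mm thick and 112 mm tall, run between adjacent legs with their top edges flush with the underside of the top and their outer faces flush with the legs' outer faces.

The table is against the stool's +x side, with their −y faces flush.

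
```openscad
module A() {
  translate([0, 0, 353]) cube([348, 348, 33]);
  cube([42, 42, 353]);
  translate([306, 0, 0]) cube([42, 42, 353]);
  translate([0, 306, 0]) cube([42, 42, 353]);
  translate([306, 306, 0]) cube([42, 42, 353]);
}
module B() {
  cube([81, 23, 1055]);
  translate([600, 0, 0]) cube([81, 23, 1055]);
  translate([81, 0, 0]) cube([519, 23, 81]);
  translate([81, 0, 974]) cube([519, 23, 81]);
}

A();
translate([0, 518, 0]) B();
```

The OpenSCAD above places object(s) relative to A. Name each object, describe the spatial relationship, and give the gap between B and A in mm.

The picture frame's nearest face is 170 mm from the stool's +y face.

A is a stool. B is a picture frame. The picture frame is on the floor beside the stool on its +y side. The gap between the picture frame and the stool is 170 mm.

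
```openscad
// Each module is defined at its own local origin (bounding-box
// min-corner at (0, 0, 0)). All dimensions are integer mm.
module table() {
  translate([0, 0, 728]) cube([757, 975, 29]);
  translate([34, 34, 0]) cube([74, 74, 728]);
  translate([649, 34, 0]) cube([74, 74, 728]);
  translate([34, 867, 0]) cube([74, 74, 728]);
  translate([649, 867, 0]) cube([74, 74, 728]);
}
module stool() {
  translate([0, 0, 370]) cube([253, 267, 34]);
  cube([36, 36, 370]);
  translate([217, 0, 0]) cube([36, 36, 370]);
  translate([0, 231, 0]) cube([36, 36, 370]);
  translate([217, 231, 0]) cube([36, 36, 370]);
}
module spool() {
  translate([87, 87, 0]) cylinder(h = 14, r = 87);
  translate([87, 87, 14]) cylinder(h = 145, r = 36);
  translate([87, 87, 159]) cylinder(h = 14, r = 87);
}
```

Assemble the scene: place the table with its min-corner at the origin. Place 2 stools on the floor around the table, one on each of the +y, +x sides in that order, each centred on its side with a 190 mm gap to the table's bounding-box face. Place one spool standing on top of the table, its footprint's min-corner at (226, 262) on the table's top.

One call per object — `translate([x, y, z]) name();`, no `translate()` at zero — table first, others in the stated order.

table();
translate([252, 1165, 0]) stool();
translate([947, 354, 0]) stool();
translate([226, 262, 757]) spool();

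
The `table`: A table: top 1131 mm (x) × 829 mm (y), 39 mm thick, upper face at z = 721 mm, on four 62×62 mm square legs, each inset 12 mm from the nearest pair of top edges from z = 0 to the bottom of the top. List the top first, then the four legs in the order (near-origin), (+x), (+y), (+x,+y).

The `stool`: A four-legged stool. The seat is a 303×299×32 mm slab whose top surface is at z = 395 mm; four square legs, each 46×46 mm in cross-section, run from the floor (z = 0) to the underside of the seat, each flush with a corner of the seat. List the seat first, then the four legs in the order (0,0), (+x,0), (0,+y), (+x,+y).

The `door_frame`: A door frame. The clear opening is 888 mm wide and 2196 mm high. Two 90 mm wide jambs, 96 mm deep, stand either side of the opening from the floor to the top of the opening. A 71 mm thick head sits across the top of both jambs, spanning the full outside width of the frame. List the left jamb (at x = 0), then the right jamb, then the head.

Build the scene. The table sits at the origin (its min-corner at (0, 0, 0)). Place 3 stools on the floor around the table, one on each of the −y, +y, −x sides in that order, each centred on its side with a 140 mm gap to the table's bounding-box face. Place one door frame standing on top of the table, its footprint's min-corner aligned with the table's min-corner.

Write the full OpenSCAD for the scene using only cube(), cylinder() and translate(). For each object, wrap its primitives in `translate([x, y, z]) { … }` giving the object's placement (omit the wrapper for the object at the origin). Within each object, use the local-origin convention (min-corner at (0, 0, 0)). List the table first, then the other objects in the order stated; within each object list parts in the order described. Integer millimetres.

translate([0, 0, 682]) cube([1131, 829, 39]);
translate([12, 12, 0]) cube([62, 62, 682]);
translate([1057, 12, 0]) cube([62, 62, 682]);
translate([12, 755, 0]) cube([62, 62, 682]);
translate([1057, 755, 0]) cube([62, 62, 682]);
translate([414, -439, 0]) {
  translate([0, 0, 363]) cube([303, 299, 32]);
  cube([46, 46, 363]);
  translate([257, 0, 0]) cube([46, 46, 363]);
  translate([0, 253, 0]) cube([46, 46, 363]);
  translate([257, 253, 0]) cube([46, 46, 363]);
}
translate([414, 969, 0]) {
  translate([0, 0, 363]) cube([303, 299, 32]);
  cube([46, 46, 363]);
  translate([257, 0, 0]) cube([46, 46, 363]);
  translate([0, 253, 0]) cube([46, 46, 363]);
  translate([257, 253, 0]) cube([46, 46, 363]);
}
translate([-443, 265, 0]) {
  translate([0, 0, 363]) cube([303, 299, 32]);
  cube([46, 46, 363]);
  translate([257, 0, 0]) cube([46, 46, 363]);
  translate([0, 253, 0]) cube([46, 46, 363]);
  translate([257, 253, 0]) cube([46, 46, 363]);
}
translate([0, 0, 721]) {
  cube([90, 96, 2196]);
  translate([978, 0, 0]) cube([90, 96, 2196]);
  translate([0, 0, 2196]) cube([1068, 96, 71]);
}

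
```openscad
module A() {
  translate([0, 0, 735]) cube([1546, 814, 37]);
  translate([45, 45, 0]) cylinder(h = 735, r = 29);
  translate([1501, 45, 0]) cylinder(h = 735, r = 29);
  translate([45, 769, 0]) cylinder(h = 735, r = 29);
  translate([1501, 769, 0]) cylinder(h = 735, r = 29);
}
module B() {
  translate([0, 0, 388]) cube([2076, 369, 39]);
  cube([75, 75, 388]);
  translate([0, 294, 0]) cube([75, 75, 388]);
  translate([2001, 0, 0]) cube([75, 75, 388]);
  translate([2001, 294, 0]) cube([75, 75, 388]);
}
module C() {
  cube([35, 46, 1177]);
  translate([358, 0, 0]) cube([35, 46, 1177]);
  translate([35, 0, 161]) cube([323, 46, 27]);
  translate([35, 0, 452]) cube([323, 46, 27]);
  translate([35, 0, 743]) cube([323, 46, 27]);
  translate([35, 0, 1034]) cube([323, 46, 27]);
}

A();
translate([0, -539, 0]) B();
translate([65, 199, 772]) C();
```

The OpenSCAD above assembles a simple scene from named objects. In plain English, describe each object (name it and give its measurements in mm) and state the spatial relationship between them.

A is a rectangular dining table. The top is 1546×814×37 mm with its upper surface at z = 772 mm. It stands on four round legs of 58 mm diameter, each leg's bounding box inset 16 mm from the nearest pair of top edges, running from the floor to the underside of the top.

B is a bench: a 2076×369 mm seat slab, 39 mm thick, top at z = 427 mm, on four 75×75 mm square legs flush with the seat corners and standing on z = 0.

C is a straight ladder. Two 35×46 mm vertical rails, 1177 mm tall, stand 393 mm apart (outside-to-outside) with their front faces coplanar on the −y side. 4 rungs, each 46 mm deep and 27 mm tall, span between the inner faces of the rails, front faces flush with the rails. The lowest rung's underside is at z = 161 mm and rungs are spaced 291 mm apart (underside to underside).

The bench is on the floor beside the table on its −y side. The ladder is on top of the table.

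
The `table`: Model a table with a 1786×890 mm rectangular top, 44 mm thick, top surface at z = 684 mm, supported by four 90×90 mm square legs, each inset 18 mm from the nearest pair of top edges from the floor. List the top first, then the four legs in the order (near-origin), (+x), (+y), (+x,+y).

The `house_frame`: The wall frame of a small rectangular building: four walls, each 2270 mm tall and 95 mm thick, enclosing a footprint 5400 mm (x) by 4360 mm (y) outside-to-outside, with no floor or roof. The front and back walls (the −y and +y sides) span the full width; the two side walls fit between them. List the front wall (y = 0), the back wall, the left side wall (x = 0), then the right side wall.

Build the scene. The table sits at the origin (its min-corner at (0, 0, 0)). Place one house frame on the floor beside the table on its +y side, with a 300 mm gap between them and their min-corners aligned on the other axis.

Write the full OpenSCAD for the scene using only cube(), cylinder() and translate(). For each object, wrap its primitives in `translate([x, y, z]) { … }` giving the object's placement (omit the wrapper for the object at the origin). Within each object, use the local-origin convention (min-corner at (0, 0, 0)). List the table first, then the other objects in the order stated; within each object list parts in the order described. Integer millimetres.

translate([0, 0, 640]) cube([1786, 890, 44]);
translate([18, 18, 0]) cube([90, 90, 640]);
translate([1678, 18, 0]) cube([90, 90, 640]);
translate([18, 782, 0]) cube([90, 90, 640]);
translate([1678, 782, 0]) cube([90, 90, 640]);
translate([0, 1190, 0]) {
  cube([5400, 95, 2270]);
  translate([0, 4265, 0]) cube([5400, 95, 2270]);
  translate([0, 95, 0]) cube([95, 4170, 2270]);
  translate([5305, 95, 0]) cube([95, 4170, 2270]);
}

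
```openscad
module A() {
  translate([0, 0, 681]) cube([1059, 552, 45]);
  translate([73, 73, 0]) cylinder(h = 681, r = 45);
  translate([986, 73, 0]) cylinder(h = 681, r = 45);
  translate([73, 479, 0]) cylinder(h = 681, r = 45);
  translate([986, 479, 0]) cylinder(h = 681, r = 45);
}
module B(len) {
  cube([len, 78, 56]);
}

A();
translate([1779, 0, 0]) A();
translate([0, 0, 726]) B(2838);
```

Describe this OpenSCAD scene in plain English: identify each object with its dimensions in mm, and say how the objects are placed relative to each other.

A is a rectangular dining table. The top is 1059×552×45 mm with its upper surface at z = 726 mm. It stands on four round legs of 90 mm diameter, each leg's bounding box inset 28 mm from the nearest pair of top edges, running from the floor to the underside of the top.

B is a rectangular beam 2838 mm long (x), 78 mm deep (y), 56 mm thick (z).

The beam spans the tops of two tables placed 720 mm apart, resting at z = 726 mm.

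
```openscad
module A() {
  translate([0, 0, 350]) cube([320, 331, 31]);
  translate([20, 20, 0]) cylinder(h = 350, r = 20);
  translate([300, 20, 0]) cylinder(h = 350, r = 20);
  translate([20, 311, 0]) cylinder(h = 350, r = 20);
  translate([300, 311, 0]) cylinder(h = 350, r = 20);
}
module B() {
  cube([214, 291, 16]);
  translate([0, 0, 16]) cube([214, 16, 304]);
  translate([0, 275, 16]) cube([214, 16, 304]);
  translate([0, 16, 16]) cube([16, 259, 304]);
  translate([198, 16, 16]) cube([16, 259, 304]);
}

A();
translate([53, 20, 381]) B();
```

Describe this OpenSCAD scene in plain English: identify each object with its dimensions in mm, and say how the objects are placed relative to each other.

A is a four-legged stool. The seat is a 320×331×31 mm slab whose top surface is at z = 381 mm; four round legs, each 40 mm in diameter, run from the floor (z = 0) to the underside of the seat, each leg's axis is inset half a diameter from the nearest pair of seat edges (so the leg's bounding box is flush with the corner).

B is an open-topped rectangular box: outside dimensions 214×291×320 mm, with a uniform wall and base thickness of 16 mm. The base is a full 214×291 slab on the floor; four walls sit on top of the base. The front and back walls (the −y and +y sides) span the full width; the two side walls fit between them.

The open box is on top of the stool, centred.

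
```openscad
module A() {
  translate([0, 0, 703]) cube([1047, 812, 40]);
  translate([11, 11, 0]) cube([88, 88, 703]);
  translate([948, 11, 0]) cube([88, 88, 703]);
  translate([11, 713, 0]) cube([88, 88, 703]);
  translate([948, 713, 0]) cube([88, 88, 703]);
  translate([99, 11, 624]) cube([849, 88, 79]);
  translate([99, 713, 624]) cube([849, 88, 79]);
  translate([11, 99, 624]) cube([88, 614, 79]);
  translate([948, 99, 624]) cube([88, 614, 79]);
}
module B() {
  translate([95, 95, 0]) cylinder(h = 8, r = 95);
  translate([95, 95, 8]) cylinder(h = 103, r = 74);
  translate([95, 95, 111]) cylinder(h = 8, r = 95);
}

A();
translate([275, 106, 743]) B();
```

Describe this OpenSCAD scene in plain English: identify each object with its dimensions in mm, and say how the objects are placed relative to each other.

A is a table with a 1047×812 mm rectangular top, 40 mm thick, top surface at z = 743 mm, supported by four 88×88 mm square legs, each inset 11 mm from the nearest pair of top edges, running from the floor. Four apron rails, 88 mm thick and 79 mm tall, run between adjacent legs with their top edges flush with the underside of the top and their outer faces flush with the legs' outer faces.

B is a spool: two coaxial disc flanges of radius 95 mm and thickness 8 mm, joined by a core cylinder of radius 74 mm and height 103 mm. The lower flange rests on z = 0 and the three cylinders share a vertical axis.

The spool is on top of the table.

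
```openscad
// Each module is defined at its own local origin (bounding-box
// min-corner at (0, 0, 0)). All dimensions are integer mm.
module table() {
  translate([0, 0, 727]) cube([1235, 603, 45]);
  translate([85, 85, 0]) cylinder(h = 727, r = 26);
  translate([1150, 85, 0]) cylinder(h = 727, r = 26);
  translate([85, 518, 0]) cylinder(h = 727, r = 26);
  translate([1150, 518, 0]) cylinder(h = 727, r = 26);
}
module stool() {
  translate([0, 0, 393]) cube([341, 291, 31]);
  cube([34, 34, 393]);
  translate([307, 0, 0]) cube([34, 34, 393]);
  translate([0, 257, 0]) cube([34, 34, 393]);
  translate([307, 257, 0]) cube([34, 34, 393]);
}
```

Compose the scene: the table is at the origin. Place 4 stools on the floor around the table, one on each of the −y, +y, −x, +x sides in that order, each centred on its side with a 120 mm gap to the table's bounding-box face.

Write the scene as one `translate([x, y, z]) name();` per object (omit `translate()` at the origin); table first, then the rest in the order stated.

table();
translate([447, -411, 0]) stool();
translate([447, 723, 0]) stool();
translate([-461, 156, 0]) stool();
translate([1355, 156, 0]) stool();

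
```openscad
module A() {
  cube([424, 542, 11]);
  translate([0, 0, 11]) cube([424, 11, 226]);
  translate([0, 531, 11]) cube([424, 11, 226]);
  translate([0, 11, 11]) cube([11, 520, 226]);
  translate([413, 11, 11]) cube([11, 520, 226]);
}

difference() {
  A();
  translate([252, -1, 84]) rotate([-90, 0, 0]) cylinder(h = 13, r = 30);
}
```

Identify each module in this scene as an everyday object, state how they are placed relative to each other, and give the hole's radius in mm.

A is an open box. The open box has a circular hole through its front wall. The hole's radius is 30 mm.

The subtracted cylinder has r = 30 mm.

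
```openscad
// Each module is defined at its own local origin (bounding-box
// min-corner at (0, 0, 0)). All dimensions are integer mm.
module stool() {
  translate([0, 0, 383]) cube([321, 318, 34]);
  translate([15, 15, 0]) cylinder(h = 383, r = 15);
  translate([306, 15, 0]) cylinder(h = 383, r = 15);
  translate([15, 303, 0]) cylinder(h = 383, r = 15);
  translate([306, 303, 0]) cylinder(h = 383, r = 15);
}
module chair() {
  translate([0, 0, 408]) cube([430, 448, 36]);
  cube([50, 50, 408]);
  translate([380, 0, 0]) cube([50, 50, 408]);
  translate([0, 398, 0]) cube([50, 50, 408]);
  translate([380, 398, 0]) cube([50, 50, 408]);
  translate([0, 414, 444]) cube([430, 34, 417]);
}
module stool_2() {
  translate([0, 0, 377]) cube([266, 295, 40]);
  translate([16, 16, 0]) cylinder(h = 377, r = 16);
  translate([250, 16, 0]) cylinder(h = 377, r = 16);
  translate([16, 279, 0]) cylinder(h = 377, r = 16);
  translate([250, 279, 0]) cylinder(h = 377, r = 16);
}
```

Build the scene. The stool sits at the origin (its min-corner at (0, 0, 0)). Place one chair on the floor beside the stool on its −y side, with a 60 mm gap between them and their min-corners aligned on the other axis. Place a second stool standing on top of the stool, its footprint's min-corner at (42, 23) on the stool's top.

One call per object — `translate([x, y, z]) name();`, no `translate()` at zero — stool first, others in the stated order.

stool();
translate([0, -508, 0]) chair();
translate([42, 23, 417]) stool_2();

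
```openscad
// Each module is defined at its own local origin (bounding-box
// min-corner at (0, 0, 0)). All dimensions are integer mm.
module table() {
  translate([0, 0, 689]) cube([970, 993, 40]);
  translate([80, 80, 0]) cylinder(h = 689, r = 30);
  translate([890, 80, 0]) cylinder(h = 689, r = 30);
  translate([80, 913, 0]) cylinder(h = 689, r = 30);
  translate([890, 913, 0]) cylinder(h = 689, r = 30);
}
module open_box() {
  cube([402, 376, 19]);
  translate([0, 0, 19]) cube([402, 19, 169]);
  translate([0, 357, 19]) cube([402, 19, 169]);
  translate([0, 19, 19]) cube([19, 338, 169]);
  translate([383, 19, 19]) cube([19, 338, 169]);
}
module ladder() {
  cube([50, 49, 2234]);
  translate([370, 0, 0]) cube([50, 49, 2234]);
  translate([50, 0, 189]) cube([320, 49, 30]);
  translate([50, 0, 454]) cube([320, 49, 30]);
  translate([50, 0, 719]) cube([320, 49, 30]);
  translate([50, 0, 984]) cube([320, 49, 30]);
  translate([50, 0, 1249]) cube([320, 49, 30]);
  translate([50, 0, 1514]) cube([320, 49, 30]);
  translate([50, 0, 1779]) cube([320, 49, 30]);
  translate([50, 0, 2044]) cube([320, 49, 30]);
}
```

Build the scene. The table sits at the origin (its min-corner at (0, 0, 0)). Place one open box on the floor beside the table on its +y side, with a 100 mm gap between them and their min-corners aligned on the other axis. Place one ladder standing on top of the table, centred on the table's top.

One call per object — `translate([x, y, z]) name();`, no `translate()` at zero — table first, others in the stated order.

table();
translate([0, 1093, 0]) open_box();
translate([275, 472, 729]) ladder();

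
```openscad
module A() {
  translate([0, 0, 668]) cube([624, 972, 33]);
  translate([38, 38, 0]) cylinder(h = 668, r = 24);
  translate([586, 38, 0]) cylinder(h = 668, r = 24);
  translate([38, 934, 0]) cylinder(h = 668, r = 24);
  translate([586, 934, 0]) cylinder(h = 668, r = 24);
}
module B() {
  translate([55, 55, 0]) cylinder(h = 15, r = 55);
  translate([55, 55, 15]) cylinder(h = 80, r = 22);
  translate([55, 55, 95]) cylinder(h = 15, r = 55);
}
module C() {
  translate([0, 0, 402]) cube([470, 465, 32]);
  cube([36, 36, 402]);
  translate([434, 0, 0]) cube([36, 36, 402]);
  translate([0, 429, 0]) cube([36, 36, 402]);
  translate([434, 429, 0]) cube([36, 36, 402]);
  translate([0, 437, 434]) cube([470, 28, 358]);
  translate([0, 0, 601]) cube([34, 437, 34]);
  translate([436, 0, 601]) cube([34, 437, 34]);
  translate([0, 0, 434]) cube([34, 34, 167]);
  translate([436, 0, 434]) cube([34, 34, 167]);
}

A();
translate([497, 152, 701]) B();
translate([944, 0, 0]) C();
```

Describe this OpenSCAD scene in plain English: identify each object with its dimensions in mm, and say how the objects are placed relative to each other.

A is a table with a 624×972 mm rectangular top, 33 mm thick, top surface at z = 701 mm, supported by four round legs of 48 mm diameter, each leg's bounding box inset 14 mm from the nearest pair of top edges, running from the floor.

B is a spool: two coaxial disc flanges of radius 55 mm and thickness 15 mm, joined by a core cylinder of radius 22 mm and height 80 mm. The lower flange rests on z = 0 and the three cylinders share a vertical axis.

C is a chair. The seat is a 470×465×32 mm slab with its top at z = 434 mm, on four 36×36 mm corner legs (flush with the seat edges, standing on z = 0). A flat backrest 28 mm thick, 358 mm tall, spans the full seat width and rises from the seat top along its +y edge, rear face flush with the rear of the seat. Two armrests of 34×34 mm section run along each side from the seat's front edge to the front of the backrest, top faces 201 mm above the seat top and outer faces flush with the seat's x-edges; a 34×34 mm post under the front of each armrest stands on the seat at the front corner.

The spool is on top of the table. The chair is on the floor beside the table on its +x side.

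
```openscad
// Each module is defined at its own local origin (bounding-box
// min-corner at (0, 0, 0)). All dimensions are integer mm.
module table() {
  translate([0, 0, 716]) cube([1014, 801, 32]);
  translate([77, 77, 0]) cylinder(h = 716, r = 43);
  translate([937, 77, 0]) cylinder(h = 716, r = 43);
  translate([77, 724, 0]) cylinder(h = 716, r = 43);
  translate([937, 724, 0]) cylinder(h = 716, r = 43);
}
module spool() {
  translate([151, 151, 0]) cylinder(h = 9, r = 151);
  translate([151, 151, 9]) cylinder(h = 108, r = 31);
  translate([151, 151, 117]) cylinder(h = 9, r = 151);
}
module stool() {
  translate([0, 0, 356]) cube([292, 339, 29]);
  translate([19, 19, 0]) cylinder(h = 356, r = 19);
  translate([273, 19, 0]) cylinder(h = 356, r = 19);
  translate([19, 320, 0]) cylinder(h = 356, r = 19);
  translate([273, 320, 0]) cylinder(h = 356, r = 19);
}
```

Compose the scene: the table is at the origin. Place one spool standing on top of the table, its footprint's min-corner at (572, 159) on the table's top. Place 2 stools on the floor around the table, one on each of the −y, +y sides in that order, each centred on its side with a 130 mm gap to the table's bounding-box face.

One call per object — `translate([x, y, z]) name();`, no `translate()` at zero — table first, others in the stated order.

table();
translate([572, 159, 748]) spool();
translate([361, -469, 0]) stool();
translate([361, 931, 0]) stool();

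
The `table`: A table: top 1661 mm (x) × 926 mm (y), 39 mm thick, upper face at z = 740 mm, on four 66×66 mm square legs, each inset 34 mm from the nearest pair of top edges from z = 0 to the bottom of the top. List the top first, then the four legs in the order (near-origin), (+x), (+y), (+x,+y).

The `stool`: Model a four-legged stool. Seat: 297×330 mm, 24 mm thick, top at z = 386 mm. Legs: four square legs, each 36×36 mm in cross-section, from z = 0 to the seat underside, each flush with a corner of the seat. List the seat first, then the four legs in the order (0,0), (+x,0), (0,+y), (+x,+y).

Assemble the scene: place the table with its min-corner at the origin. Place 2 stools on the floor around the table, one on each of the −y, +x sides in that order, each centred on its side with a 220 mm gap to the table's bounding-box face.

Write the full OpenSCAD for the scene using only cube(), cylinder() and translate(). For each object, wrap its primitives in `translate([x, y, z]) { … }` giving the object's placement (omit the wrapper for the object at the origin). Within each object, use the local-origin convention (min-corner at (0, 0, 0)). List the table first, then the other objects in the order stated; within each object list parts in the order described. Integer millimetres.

translate([0, 0, 701]) cube([1661, 926, 39]);
translate([34, 34, 0]) cube([66, 66, 701]);
translate([1561, 34, 0]) cube([66, 66, 701]);
translate([34, 826, 0]) cube([66, 66, 701]);
translate([1561, 826, 0]) cube([66, 66, 701]);
translate([682, -550, 0]) {
  translate([0, 0, 362]) cube([297, 330, 24]);
  cube([36, 36, 362]);
  translate([261, 0, 0]) cube([36, 36, 362]);
  translate([0, 294, 0]) cube([36, 36, 362]);
  translate([261, 294, 0]) cube([36, 36, 362]);
}
translate([1881, 298, 0]) {
  translate([0, 0, 362]) cube([297, 330, 24]);
  cube([36, 36, 362]);
  translate([261, 0, 0]) cube([36, 36, 362]);
  translate([0, 294, 0]) cube([36, 36, 362]);
  translate([261, 294, 0]) cube([36, 36, 362]);
}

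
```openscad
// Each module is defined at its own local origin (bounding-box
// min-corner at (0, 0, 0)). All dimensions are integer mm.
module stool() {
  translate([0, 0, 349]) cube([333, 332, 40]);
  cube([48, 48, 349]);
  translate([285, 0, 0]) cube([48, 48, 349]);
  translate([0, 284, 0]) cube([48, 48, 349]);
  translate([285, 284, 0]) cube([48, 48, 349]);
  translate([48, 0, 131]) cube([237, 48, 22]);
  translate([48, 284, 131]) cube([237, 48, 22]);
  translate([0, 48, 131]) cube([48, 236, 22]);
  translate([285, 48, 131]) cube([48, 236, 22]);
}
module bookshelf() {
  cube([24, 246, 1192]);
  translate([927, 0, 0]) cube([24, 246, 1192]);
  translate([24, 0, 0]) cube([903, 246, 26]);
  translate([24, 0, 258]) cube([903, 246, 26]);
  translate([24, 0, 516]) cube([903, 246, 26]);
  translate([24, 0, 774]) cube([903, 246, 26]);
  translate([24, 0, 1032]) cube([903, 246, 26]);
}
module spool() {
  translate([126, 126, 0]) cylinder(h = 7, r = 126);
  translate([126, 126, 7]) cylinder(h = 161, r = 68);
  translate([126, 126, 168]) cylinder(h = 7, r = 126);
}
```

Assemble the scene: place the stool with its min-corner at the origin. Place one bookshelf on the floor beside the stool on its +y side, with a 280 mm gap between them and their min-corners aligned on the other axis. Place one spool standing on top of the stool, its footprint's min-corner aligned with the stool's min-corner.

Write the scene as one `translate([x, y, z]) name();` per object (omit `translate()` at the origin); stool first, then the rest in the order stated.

stool();
translate([0, 612, 0]) bookshelf();
translate([0, 0, 389]) spool();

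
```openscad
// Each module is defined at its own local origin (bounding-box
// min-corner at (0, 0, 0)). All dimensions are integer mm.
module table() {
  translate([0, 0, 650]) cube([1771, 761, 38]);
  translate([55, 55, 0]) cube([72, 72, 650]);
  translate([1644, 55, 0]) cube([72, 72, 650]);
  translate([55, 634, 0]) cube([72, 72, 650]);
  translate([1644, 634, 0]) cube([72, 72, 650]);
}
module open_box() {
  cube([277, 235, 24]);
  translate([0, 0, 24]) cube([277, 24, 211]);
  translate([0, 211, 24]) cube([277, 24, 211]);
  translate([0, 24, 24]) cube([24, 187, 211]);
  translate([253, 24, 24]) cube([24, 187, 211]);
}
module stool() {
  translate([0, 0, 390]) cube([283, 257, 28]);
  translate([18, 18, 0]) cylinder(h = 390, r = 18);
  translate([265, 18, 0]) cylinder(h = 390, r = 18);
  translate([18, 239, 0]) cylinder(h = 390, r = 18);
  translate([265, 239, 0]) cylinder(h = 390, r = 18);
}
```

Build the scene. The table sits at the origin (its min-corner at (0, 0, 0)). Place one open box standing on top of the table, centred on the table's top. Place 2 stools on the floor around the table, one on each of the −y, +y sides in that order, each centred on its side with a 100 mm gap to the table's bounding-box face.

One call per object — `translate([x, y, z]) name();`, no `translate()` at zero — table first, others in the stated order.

table();
translate([747, 263, 688]) open_box();
translate([744, -357, 0]) stool();
translate([744, 861, 0]) stool();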